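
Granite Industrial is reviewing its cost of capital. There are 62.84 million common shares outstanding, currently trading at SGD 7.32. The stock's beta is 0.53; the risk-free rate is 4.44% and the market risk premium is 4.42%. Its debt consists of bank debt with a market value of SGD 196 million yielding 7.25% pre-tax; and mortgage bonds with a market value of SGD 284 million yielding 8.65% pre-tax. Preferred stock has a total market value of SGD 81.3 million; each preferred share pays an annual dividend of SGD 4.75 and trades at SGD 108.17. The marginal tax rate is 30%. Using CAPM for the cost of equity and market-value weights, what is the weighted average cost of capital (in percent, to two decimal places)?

Cost of equity via CAPM: Re = 4.44% + 0.53 × 4.42% = 6.7826%.
Cost of preferred: Rp = 4.75 / 108.17 = 4.3912%.
Market value of equity E = 7.32 × 62.84m = 459.9888m.
Total capital V = 459.9888 + 81.3 + 196 + 284 = 1021.2888.
Equity: weight = 459.9888/1021.2888 = 0.4504; cost = 6.7826%.
Preferred: weight = 81.3/1021.2888 = 0.0796; cost = 4.3912%.
Bank debt: weight = 196/1021.2888 = 0.1919; after-tax cost = 7.25% × (1 − 30%) = 5.0750%.
Mortgage bonds: weight = 284/1021.2888 = 0.2781; after-tax cost = 8.65% × (1 − 30%) = 6.0550%.
WACC = 0.4504 × 6.7826% + 0.0796 × 4.3912% + 0.1919 × 5.0750% + 0.2781 × 6.0550% = 6.0622%.

6.06%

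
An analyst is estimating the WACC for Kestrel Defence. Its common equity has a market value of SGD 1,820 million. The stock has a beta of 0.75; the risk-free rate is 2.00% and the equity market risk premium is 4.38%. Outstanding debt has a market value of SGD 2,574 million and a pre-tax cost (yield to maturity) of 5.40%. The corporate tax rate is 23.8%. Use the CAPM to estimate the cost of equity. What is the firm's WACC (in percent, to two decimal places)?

Cost of equity via CAPM: Re = 2.0% + 0.75 × 4.38% = 5.2850%.
Total capital V = 1820 + 2574 = 4394.
Equity: weight = 1820/4394 = 0.4142; cost = 5.285%.
Debt: weight = 2574/4394 = 0.5858; after-tax cost = 5.4% × (1 − 23.8%) = 4.1148%.
WACC = 0.4142 × 5.2850% + 0.5858 × 4.1148% = 4.5995%.

4.60%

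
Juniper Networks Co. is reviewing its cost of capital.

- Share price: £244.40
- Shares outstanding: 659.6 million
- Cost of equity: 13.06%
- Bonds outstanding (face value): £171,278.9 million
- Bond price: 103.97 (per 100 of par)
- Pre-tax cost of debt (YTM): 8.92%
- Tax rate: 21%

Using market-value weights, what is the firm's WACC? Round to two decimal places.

Market value of equity E = 244.4 × 659.6m = 161206.24m. Market value of debt D = 171278.9m × 103.97/100 = 178078.67233m.
Total capital V = 161206.24 + 178078.67233 = 339284.91233.
Equity: weight = 161206.24/339284.91233 = 0.4751; cost = 13.06%.
Bonds outstanding: weight = 178078.67233/339284.91233 = 0.5249; after-tax cost = 8.92% × (1 − 21%) = 7.0468%.
WACC = 0.4751 × 13.0600% + 0.5249 × 7.0468% = 9.9039%.

9.90%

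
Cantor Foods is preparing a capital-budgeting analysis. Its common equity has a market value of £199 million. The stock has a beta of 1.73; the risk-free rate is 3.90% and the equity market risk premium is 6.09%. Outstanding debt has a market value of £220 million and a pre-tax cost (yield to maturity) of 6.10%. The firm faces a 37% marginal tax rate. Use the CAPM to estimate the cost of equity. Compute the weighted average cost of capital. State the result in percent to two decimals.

8.87%

Cost of equity via CAPM: Re = 3.9% + 1.73 × 6.09% = 14.4357%.
Total capital V = 199 + 220 = 419.
Equity: weight = 199/419 = 0.4749; cost = 14.4357%.
Debt: weight = 220/419 = 0.5251; after-tax cost = 6.1% × (1 − 37%) = 3.8430%.
WACC = 0.4749 × 14.4357% + 0.5251 × 3.8430% = 8.8739%.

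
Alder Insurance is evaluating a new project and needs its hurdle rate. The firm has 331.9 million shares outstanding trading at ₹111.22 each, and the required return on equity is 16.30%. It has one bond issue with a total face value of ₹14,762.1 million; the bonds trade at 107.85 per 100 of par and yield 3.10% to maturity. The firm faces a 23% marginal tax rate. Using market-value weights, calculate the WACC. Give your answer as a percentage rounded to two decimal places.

Market value of equity E = 111.22 × 331.9m = 36913.918m. Market value of debt D = 14762.1m × 107.85/100 = 15920.92485m.
Total capital V = 36913.918 + 15920.92485 = 52834.84285.
Equity: weight = 36913.918/52834.84285 = 0.6987; cost = 16.3%.
Bonds outstanding: weight = 15920.92485/52834.84285 = 0.3013; after-tax cost = 3.1% × (1 − 23%) = 2.3870%.
WACC = 0.6987 × 16.3000% + 0.3013 × 2.3870% = 12.1075%.

12.11%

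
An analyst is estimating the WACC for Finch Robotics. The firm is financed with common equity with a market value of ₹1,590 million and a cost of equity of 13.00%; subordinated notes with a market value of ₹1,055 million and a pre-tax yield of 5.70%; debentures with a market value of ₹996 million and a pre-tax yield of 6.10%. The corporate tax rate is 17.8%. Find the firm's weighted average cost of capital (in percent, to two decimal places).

8.41%

Total capital V = 1590 + 1055 + 996 = 3641.
Equity: weight = 1590/3641 = 0.4367; cost = 13%.
Subordinated notes: weight = 1055/3641 = 0.2898; after-tax cost = 5.7% × (1 − 17.8%) = 4.6854%.
Debentures: weight = 996/3641 = 0.2736; after-tax cost = 6.1% × (1 − 17.8%) = 5.0142%.
WACC = 0.4367 × 13.0000% + 0.2898 × 4.6854% + 0.2736 × 5.0142% = 8.4063%.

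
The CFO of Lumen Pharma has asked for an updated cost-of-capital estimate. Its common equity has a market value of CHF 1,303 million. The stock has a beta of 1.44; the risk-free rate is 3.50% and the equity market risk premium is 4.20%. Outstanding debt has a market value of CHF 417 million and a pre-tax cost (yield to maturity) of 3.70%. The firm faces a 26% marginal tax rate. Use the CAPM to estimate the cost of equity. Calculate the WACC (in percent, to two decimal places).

7.90%

Cost of equity via CAPM: Re = 3.5% + 1.44 × 4.2% = 9.5480%.
Total capital V = 1303 + 417 = 1720.
Equity: weight = 1303/1720 = 0.7576; cost = 9.548%.
Debt: weight = 417/1720 = 0.2424; after-tax cost = 3.7% × (1 − 26%) = 2.7380%.
WACC = 0.7576 × 9.5480% + 0.2424 × 2.7380% = 7.8970%.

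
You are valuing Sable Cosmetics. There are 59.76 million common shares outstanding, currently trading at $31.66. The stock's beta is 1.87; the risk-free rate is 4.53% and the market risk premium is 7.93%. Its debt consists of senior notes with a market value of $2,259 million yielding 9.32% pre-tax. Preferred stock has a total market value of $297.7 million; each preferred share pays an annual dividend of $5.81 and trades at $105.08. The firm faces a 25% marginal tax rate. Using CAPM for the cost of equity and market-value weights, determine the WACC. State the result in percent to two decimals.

12.15%

Cost of equity via CAPM: Re = 4.53% + 1.87 × 7.93% = 19.3591%.
Cost of preferred: Rp = 5.81 / 105.08 = 5.5291%.
Market value of equity E = 31.66 × 59.76m = 1892.0016m.
Total capital V = 1892.0016 + 297.7 + 2259 = 4448.7016.
Equity: weight = 1892.0016/4448.7016 = 0.4253; cost = 19.3591%.
Preferred: weight = 297.7/4448.7016 = 0.0669; cost = 5.5291%.
Senior notes: weight = 2259/4448.7016 = 0.5078; after-tax cost = 9.32% × (1 − 25%) = 6.9900%.
WACC = 0.4253 × 19.3591% + 0.0669 × 5.5291% + 0.5078 × 6.9900% = 12.1527%.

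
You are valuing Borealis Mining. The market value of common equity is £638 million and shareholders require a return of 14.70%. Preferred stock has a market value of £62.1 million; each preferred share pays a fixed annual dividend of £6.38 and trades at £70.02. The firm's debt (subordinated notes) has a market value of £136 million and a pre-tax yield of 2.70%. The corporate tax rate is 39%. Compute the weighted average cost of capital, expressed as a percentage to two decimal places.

Cost of preferred: Rp = 6.38 / 70.02 = 9.1117%.
Total capital V = 638 + 62.1 + 136 = 836.1.
Equity: weight = 638/836.1 = 0.7631; cost = 14.7%.
Preferred: weight = 62.1/836.1 = 0.0743; cost = 9.1117%.
Subordinated notes: weight = 136/836.1 = 0.1627; after-tax cost = 2.7% × (1 − 39%) = 1.6470%.
WACC = 0.7631 × 14.7000% + 0.0743 × 9.1117% + 0.1627 × 1.6470% = 12.1617%.

12.16%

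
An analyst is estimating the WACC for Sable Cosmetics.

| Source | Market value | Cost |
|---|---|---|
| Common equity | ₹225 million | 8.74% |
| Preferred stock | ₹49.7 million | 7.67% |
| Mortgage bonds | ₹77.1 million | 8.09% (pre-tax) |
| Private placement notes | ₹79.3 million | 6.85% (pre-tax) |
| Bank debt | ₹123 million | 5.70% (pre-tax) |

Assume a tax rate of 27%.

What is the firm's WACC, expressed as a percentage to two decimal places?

6.70%

Total capital V = 225 + 49.7 + 77.1 + 79.3 + 123 = 554.1.
Equity: weight = 225/554.1 = 0.4061; cost = 8.74%.
Preferred: weight = 49.7/554.1 = 0.0897; cost = 7.67%.
Mortgage bonds: weight = 77.1/554.1 = 0.1391; after-tax cost = 8.09% × (1 − 27%) = 5.9057%.
Private placement notes: weight = 79.3/554.1 = 0.1431; after-tax cost = 6.85% × (1 − 27%) = 5.0005%.
Bank debt: weight = 123/554.1 = 0.2220; after-tax cost = 5.7% × (1 − 27%) = 4.1610%.
WACC = 0.4061 × 8.7400% + 0.0897 × 7.6700% + 0.1391 × 5.9057% + 0.1431 × 5.0005% + 0.2220 × 4.1610% = 6.6980%.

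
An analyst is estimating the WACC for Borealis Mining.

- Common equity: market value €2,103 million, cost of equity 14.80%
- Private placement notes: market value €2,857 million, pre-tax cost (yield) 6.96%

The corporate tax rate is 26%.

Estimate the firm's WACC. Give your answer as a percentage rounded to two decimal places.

9.24%

Total capital V = 2103 + 2857 = 4960.
Equity: weight = 2103/4960 = 0.4240; cost = 14.8%.
Private placement notes: weight = 2857/4960 = 0.5760; after-tax cost = 6.96% × (1 − 26%) = 5.1504%.
WACC = 0.4240 × 14.8000% + 0.5760 × 5.1504% = 9.2418%.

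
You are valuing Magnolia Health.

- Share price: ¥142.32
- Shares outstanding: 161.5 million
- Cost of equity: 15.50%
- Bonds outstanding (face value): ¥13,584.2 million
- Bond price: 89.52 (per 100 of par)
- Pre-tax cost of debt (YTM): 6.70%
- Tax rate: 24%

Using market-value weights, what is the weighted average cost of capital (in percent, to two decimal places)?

11.90%

Market value of equity E = 142.32 × 161.5m = 22984.68m. Market value of debt D = 13584.2m × 89.52/100 = 12160.57584m.
Total capital V = 22984.68 + 12160.57584 = 35145.25584.
Equity: weight = 22984.68/35145.25584 = 0.6540; cost = 15.5%.
Bonds outstanding: weight = 12160.57584/35145.25584 = 0.3460; after-tax cost = 6.7% × (1 − 24%) = 5.0920%.
WACC = 0.6540 × 15.5000% + 0.3460 × 5.0920% = 11.8987%.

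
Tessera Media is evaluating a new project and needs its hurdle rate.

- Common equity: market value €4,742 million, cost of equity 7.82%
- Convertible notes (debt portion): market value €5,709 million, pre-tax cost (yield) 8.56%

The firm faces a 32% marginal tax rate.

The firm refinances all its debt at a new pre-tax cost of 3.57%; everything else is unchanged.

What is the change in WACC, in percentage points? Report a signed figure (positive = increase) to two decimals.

-1.85 pp

Current WACC:
Total capital V = 4742 + 5709 = 10451.
Equity: weight = 4742/10451 = 0.4537; cost = 7.82%.
Convertible notes (debt portion): weight = 5709/10451 = 0.5463; after-tax cost = 8.56% × (1 − 32%) = 5.8208%.
WACC = 0.4537 × 7.8200% + 0.5463 × 5.8208% = 6.7279%.
After the change:
Total capital V = 4742 + 5709 = 10451.
Equity: weight = 4742/10451 = 0.4537; cost = 7.82%.
Convertible notes (debt portion): weight = 5709/10451 = 0.5463; after-tax cost = 3.57% × (1 − 32%) = 2.4276%.
WACC = 0.4537 × 7.8200% + 0.5463 × 2.4276% = 4.8743%.
Change in WACC = 4.8743% − 6.7279% = -1.8536 pp.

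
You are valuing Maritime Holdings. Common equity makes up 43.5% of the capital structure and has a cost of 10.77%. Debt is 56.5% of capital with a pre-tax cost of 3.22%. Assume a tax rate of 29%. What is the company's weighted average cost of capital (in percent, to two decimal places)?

After-tax cost of debt = 3.22% × (1 − 29%) = 2.2862%.
WACC = 0.435 × 10.7700% + 0.565 × 2.2862% = 5.9767%.

5.98%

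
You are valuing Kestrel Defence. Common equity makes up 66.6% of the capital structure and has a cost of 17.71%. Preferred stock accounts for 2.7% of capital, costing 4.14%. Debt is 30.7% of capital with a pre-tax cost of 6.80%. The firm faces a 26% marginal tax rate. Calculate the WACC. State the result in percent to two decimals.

After-tax cost of debt = 6.8% × (1 − 26%) = 5.0320%.
WACC = 0.666 × 17.7100% + 0.027 × 4.1400% + 0.307 × 5.0320% = 13.4515%.

13.45%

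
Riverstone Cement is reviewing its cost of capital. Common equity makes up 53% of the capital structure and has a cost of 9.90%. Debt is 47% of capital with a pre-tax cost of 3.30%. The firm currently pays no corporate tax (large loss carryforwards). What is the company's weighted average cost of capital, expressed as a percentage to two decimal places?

After-tax cost of debt = 3.3% × (1 − 0%) = 3.3000%.
WACC = 0.530 × 9.9000% + 0.470 × 3.3000% = 6.7980%.

6.80%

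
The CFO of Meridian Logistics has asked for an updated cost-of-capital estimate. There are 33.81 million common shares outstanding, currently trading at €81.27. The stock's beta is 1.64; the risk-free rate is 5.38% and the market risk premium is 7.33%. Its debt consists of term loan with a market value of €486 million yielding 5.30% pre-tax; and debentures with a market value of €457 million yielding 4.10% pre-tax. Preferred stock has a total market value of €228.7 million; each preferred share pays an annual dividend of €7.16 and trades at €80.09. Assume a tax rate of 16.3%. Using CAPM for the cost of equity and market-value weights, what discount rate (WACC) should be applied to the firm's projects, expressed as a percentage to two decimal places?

13.67%

Cost of equity via CAPM: Re = 5.38% + 1.64 × 7.33% = 17.4012%.
Cost of preferred: Rp = 7.16 / 80.09 = 8.9399%.
Market value of equity E = 81.27 × 33.81m = 2747.7387m.
Total capital V = 2747.7387 + 228.7 + 486 + 457 = 3919.4387.
Equity: weight = 2747.7387/3919.4387 = 0.7011; cost = 17.4012%.
Preferred: weight = 228.7/3919.4387 = 0.0584; cost = 8.9399%.
Term loan: weight = 486/3919.4387 = 0.1240; after-tax cost = 5.3% × (1 − 16.3%) = 4.4361%.
Debentures: weight = 457/3919.4387 = 0.1166; after-tax cost = 4.1% × (1 − 16.3%) = 3.4317%.
WACC = 0.7011 × 17.4012% + 0.0584 × 8.9399% + 0.1240 × 4.4361% + 0.1166 × 3.4317% = 13.6710%.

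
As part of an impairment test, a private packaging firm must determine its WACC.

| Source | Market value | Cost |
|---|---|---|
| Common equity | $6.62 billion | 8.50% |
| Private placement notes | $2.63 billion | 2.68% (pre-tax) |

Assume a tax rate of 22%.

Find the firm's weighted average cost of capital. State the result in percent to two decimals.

6.68%

Total capital V = 6.62 + 2.63 = 9.25.
Equity: weight = 6.62/9.25 = 0.7157; cost = 8.5%.
Private placement notes: weight = 2.63/9.25 = 0.2843; after-tax cost = 2.68% × (1 − 22%) = 2.0904%.
WACC = 0.7157 × 8.5000% + 0.2843 × 2.0904% = 6.6776%.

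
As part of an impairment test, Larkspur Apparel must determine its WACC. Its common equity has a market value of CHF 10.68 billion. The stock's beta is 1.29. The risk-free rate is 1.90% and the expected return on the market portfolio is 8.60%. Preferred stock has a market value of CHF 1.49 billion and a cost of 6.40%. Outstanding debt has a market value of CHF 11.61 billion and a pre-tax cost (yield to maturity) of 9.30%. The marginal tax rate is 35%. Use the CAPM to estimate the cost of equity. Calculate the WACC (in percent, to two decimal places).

8.09%

Market risk premium = 8.6% − 1.9% = 6.7%.
Cost of equity via CAPM: Re = 1.9% + 1.29 × 6.7% = 10.5430%.
Total capital V = 10.68 + 1.49 + 11.61 = 23.78.
Equity: weight = 10.68/23.78 = 0.4491; cost = 10.543%.
Preferred: weight = 1.49/23.78 = 0.0627; cost = 6.4%.
Debt: weight = 11.61/23.78 = 0.4882; after-tax cost = 9.3% × (1 − 35%) = 6.0450%.
WACC = 0.4491 × 10.5430% + 0.0627 × 6.4000% + 0.4882 × 6.0450% = 8.0874%.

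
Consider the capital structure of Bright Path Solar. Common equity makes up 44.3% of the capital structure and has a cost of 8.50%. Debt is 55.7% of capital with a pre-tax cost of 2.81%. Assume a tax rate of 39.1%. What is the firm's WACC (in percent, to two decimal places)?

4.72%

After-tax cost of debt = 2.81% × (1 − 39.1%) = 1.7113%.
WACC = 0.443 × 8.5000% + 0.557 × 1.7113% = 4.7187%.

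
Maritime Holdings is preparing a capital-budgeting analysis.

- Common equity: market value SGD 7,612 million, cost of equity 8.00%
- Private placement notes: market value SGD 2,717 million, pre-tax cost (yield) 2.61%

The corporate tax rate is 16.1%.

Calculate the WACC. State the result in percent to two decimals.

Total capital V = 7612 + 2717 = 10329.
Equity: weight = 7612/10329 = 0.7370; cost = 8%.
Private placement notes: weight = 2717/10329 = 0.2630; after-tax cost = 2.61% × (1 − 16.1%) = 2.1898%.
WACC = 0.7370 × 8.0000% + 0.2630 × 2.1898% = 6.4716%.

6.47%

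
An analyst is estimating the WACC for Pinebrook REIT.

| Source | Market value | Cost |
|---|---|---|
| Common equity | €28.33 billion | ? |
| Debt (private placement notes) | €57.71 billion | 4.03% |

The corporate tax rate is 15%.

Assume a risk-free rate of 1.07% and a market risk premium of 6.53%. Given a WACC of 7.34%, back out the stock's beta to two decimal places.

2.18

Total capital V = 28.33 + 57.71 = 86.04.
Equity weight = 28.33/86.04 = 0.3293.
Private placement notes weight = 57.71/86.04 = 0.6707.
Debt contribution = 0.6707 × 4.03% × (1 − 15%) = 2.2976%.
Required equity contribution = 7.34% − 2.2976% = 5.0424%  ⇒  Re = 15.3141%.
CAPM: 15.3141% = 1.07% + β × 6.53%  ⇒  β = 2.1813.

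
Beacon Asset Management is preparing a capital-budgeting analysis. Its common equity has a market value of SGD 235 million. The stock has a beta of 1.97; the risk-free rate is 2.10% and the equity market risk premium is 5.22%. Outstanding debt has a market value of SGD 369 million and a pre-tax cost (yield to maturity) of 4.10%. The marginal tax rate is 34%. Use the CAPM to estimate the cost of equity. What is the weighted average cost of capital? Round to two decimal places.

Cost of equity via CAPM: Re = 2.1% + 1.97 × 5.22% = 12.3834%.
Total capital V = 235 + 369 = 604.
Equity: weight = 235/604 = 0.3891; cost = 12.3834%.
Debt: weight = 369/604 = 0.6109; after-tax cost = 4.1% × (1 − 34%) = 2.7060%.
WACC = 0.3891 × 12.3834% + 0.6109 × 2.7060% = 6.4712%.

6.47%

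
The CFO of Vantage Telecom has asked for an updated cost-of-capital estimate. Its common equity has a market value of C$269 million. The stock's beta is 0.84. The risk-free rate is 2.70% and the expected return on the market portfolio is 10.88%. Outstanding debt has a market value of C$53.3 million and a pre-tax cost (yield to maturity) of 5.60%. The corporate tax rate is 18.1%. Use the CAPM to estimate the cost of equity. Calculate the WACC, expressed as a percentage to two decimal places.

Market risk premium = 10.88% − 2.7% = 8.18%.
Cost of equity via CAPM: Re = 2.7% + 0.84 × 8.18% = 9.5712%.
Total capital V = 269 + 53.3 = 322.3.
Equity: weight = 269/322.3 = 0.8346; cost = 9.5712%.
Debt: weight = 53.3/322.3 = 0.1654; after-tax cost = 5.6% × (1 − 18.1%) = 4.5864%.
WACC = 0.8346 × 9.5712% + 0.1654 × 4.5864% = 8.7468%.

8.75%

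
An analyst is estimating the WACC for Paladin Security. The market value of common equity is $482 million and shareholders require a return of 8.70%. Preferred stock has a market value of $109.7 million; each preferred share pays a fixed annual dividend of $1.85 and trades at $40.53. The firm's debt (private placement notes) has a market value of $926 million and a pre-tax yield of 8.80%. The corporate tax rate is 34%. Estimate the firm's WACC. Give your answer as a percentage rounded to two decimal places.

Cost of preferred: Rp = 1.85 / 40.53 = 4.5645%.
Total capital V = 482 + 109.7 + 926 = 1517.7.
Equity: weight = 482/1517.7 = 0.3176; cost = 8.7%.
Preferred: weight = 109.7/1517.7 = 0.0723; cost = 4.5645%.
Private placement notes: weight = 926/1517.7 = 0.6101; after-tax cost = 8.8% × (1 − 34%) = 5.8080%.
WACC = 0.3176 × 8.7000% + 0.0723 × 4.5645% + 0.6101 × 5.8080% = 6.6366%.

6.64%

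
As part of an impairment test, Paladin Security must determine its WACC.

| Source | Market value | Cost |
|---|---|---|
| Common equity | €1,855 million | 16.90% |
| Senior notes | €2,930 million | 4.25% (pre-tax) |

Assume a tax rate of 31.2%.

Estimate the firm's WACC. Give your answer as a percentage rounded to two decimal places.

Total capital V = 1855 + 2930 = 4785.
Equity: weight = 1855/4785 = 0.3877; cost = 16.9%.
Senior notes: weight = 2930/4785 = 0.6123; after-tax cost = 4.25% × (1 − 31.2%) = 2.9240%.
WACC = 0.3877 × 16.9000% + 0.6123 × 2.9240% = 8.3421%.

8.34%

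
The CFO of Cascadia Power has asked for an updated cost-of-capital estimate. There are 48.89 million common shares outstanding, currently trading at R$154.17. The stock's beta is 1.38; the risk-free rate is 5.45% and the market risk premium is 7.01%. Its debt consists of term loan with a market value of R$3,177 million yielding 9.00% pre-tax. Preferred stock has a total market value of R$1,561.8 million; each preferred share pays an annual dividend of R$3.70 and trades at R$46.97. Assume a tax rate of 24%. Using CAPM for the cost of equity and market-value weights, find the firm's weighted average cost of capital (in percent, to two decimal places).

Cost of equity via CAPM: Re = 5.45% + 1.38 × 7.01% = 15.1238%.
Cost of preferred: Rp = 3.7 / 46.97 = 7.8774%.
Market value of equity E = 154.17 × 48.89m = 7537.3713m.
Total capital V = 7537.3713 + 1561.8 + 3177 = 12276.1713.
Equity: weight = 7537.3713/12276.1713 = 0.6140; cost = 15.1238%.
Preferred: weight = 1561.8/12276.1713 = 0.1272; cost = 7.8774%.
Term loan: weight = 3177/12276.1713 = 0.2588; after-tax cost = 9% × (1 − 24%) = 6.8400%.
WACC = 0.6140 × 15.1238% + 0.1272 × 7.8774% + 0.2588 × 6.8400% = 12.0581%.

12.06%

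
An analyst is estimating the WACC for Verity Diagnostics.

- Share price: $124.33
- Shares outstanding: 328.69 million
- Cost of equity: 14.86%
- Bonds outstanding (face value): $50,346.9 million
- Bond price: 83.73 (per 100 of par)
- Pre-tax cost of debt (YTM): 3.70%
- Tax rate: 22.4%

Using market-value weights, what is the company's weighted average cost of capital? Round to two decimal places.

Market value of equity E = 124.33 × 328.69m = 40866.0277m. Market value of debt D = 50346.9m × 83.73/100 = 42155.45937m.
Total capital V = 40866.0277 + 42155.45937 = 83021.48707.
Equity: weight = 40866.0277/83021.48707 = 0.4922; cost = 14.86%.
Bonds outstanding: weight = 42155.45937/83021.48707 = 0.5078; after-tax cost = 3.7% × (1 − 22.4%) = 2.8712%.
WACC = 0.4922 × 14.8600% + 0.5078 × 2.8712% = 8.7725%.

8.77%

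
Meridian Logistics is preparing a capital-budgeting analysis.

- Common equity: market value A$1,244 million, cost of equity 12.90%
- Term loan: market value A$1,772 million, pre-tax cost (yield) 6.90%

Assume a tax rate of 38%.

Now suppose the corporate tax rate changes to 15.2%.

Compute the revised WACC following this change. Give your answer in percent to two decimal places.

After the change:
Total capital V = 1244 + 1772 = 3016.
Equity: weight = 1244/3016 = 0.4125; cost = 12.9%.
Term loan: weight = 1772/3016 = 0.5875; after-tax cost = 6.9% × (1 − 15.2%) = 5.8512%.
WACC = 0.4125 × 12.9000% + 0.5875 × 5.8512% = 8.7586%.

8.76%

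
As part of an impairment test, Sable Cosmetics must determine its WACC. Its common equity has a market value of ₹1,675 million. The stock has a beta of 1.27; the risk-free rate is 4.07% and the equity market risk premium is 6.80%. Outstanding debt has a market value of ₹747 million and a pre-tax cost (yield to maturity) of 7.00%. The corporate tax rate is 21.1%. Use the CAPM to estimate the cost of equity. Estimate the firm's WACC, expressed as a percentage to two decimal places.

Cost of equity via CAPM: Re = 4.07% + 1.27 × 6.8% = 12.7060%.
Total capital V = 1675 + 747 = 2422.
Equity: weight = 1675/2422 = 0.6916; cost = 12.706%.
Debt: weight = 747/2422 = 0.3084; after-tax cost = 7% × (1 − 21.1%) = 5.5230%.
WACC = 0.6916 × 12.7060% + 0.3084 × 5.5230% = 10.4906%.

10.49%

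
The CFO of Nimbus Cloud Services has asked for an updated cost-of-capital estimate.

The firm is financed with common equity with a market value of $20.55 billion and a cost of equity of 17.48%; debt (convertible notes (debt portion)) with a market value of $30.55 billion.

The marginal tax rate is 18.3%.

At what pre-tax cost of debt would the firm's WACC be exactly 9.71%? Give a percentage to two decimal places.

Total capital V = 20.55 + 30.55 = 51.1.
Equity weight = 20.55/51.1 = 0.4022.
Convertible notes (debt portion) weight = 30.55/51.1 = 0.5978.
Equity contribution = 0.4022 × 17.48% = 7.0296%.
Remaining for debt = 9.71% − 7.0296% = 2.6804%.
Rd × (1 − 18.3%) × 0.5978 = 2.6804%  ⇒  Rd = 5.4876%.

5.49%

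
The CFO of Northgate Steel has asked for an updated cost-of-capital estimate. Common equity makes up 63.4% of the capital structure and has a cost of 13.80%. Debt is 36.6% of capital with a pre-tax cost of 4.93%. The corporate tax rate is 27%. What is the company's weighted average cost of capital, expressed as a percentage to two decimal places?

After-tax cost of debt = 4.93% × (1 − 27%) = 3.5989%.
WACC = 0.634 × 13.8000% + 0.366 × 3.5989% = 10.0664%.

10.07%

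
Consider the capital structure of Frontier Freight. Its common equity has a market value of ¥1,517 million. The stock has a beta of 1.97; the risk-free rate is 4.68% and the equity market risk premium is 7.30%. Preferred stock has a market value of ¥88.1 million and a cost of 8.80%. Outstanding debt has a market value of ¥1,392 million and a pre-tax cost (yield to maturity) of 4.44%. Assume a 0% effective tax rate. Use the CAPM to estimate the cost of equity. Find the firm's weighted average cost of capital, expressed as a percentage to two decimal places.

Cost of equity via CAPM: Re = 4.68% + 1.97 × 7.3% = 19.0610%.
Total capital V = 1517 + 88.1 + 1392 = 2997.1.
Equity: weight = 1517/2997.1 = 0.5062; cost = 19.061%.
Preferred: weight = 88.1/2997.1 = 0.0294; cost = 8.8%.
Debt: weight = 1392/2997.1 = 0.4644; after-tax cost = 4.44% × (1 − 0%) = 4.4400%.
WACC = 0.5062 × 19.0610% + 0.0294 × 8.8000% + 0.4644 × 4.4400% = 11.9687%.

11.97%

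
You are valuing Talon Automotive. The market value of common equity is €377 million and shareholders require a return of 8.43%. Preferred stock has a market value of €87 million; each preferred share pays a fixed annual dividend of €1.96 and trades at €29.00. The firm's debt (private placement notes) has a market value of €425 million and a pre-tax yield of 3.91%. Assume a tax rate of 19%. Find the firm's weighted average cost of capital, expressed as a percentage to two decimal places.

Cost of preferred: Rp = 1.96 / 29.0 = 6.7586%.
Total capital V = 377 + 87 + 425 = 889.
Equity: weight = 377/889 = 0.4241; cost = 8.43%.
Preferred: weight = 87/889 = 0.0979; cost = 6.7586%.
Private placement notes: weight = 425/889 = 0.4781; after-tax cost = 3.91% × (1 − 19%) = 3.1671%.
WACC = 0.4241 × 8.4300% + 0.0979 × 6.7586% + 0.4781 × 3.1671% = 5.7504%.

5.75%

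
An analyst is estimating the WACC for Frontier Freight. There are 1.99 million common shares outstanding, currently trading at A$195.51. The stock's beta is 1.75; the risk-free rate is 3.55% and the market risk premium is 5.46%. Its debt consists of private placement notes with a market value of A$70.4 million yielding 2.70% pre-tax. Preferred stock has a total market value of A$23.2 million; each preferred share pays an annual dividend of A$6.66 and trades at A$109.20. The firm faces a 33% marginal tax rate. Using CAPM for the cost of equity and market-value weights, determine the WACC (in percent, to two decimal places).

Cost of equity via CAPM: Re = 3.55% + 1.75 × 5.46% = 13.1050%.
Cost of preferred: Rp = 6.66 / 109.2 = 6.0989%.
Market value of equity E = 195.51 × 1.99m = 389.0649m.
Total capital V = 389.0649 + 23.2 + 70.4 = 482.6649.
Equity: weight = 389.0649/482.6649 = 0.8061; cost = 13.105%.
Preferred: weight = 23.2/482.6649 = 0.0481; cost = 6.0989%.
Private placement notes: weight = 70.4/482.6649 = 0.1459; after-tax cost = 2.7% × (1 − 33%) = 1.8090%.
WACC = 0.8061 × 13.1050% + 0.0481 × 6.0989% + 0.1459 × 1.8090% = 11.1206%.

11.12%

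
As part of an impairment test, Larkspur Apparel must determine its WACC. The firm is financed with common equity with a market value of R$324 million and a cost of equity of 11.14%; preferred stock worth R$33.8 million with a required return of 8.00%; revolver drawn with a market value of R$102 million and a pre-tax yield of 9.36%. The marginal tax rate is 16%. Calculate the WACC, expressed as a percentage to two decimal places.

10.18%

Total capital V = 324 + 33.8 + 102 = 459.8.
Equity: weight = 324/459.8 = 0.7047; cost = 11.14%.
Preferred: weight = 33.8/459.8 = 0.0735; cost = 8%.
Revolver drawn: weight = 102/459.8 = 0.2218; after-tax cost = 9.36% × (1 − 16%) = 7.8624%.
WACC = 0.7047 × 11.1400% + 0.0735 × 8.0000% + 0.2218 × 7.8624% = 10.1821%.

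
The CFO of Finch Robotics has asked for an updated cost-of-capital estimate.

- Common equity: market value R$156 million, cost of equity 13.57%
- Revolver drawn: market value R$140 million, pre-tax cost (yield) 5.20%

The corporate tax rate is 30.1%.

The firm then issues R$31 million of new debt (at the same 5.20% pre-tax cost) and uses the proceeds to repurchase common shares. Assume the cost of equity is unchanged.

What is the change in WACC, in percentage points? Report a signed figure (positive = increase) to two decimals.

-1.04 pp

Current WACC:
Total capital V = 156 + 140 = 296.
Equity: weight = 156/296 = 0.5270; cost = 13.57%.
Revolver drawn: weight = 140/296 = 0.4730; after-tax cost = 5.2% × (1 − 30.1%) = 3.6348%.
WACC = 0.5270 × 13.5700% + 0.4730 × 3.6348% = 8.8709%.
After the change:
Total capital V = 125 + 171 = 296.
Equity: weight = 125/296 = 0.4223; cost = 13.57%.
Revolver drawn: weight = 171/296 = 0.5777; after-tax cost = 5.2% × (1 − 30.1%) = 3.6348%.
WACC = 0.4223 × 13.5700% + 0.5777 × 3.6348% = 7.8304%.
Change in WACC = 7.8304% − 8.8709% = -1.0405 pp.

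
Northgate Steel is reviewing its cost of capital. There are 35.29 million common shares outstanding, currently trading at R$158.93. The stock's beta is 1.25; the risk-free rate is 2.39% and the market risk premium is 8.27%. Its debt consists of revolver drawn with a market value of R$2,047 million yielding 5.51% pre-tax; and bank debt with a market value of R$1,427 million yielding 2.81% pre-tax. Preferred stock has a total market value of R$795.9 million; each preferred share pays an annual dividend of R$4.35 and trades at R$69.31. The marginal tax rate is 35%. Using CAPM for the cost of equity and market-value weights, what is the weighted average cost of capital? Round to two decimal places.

8.74%

Cost of equity via CAPM: Re = 2.39% + 1.25 × 8.27% = 12.7275%.
Cost of preferred: Rp = 4.35 / 69.31 = 6.2762%.
Market value of equity E = 158.93 × 35.29m = 5608.6397m.
Total capital V = 5608.6397 + 795.9 + 2047 + 1427 = 9878.5397.
Equity: weight = 5608.6397/9878.5397 = 0.5678; cost = 12.7275%.
Preferred: weight = 795.9/9878.5397 = 0.0806; cost = 6.2762%.
Revolver drawn: weight = 2047/9878.5397 = 0.2072; after-tax cost = 5.51% × (1 − 35%) = 3.5815%.
Bank debt: weight = 1427/9878.5397 = 0.1445; after-tax cost = 2.81% × (1 − 35%) = 1.8265%.
WACC = 0.5678 × 12.7275% + 0.0806 × 6.2762% + 0.2072 × 3.5815% + 0.1445 × 1.8265% = 8.7378%.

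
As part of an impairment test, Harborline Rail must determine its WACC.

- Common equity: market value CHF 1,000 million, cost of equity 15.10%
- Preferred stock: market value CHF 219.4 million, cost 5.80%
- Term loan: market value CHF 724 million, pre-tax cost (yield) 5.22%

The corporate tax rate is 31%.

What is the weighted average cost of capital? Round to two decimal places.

9.77%

Total capital V = 1000 + 219.4 + 724 = 1943.4.
Equity: weight = 1000/1943.4 = 0.5146; cost = 15.1%.
Preferred: weight = 219.4/1943.4 = 0.1129; cost = 5.8%.
Term loan: weight = 724/1943.4 = 0.3725; after-tax cost = 5.22% × (1 − 31%) = 3.6018%.
WACC = 0.5146 × 15.1000% + 0.1129 × 5.8000% + 0.3725 × 3.6018% = 9.7665%.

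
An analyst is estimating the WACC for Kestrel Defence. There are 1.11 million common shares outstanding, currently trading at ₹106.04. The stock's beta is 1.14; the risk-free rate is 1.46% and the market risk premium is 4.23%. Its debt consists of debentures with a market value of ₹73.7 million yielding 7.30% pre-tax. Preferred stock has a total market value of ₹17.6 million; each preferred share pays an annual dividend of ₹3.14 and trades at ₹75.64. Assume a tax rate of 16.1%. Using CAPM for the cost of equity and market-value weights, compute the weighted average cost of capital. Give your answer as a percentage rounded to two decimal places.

6.05%

Cost of equity via CAPM: Re = 1.46% + 1.14 × 4.23% = 6.2822%.
Cost of preferred: Rp = 3.14 / 75.64 = 4.1512%.
Market value of equity E = 106.04 × 1.11m = 117.7044m.
Total capital V = 117.7044 + 17.6 + 73.7 = 209.0044.
Equity: weight = 117.7044/209.0044 = 0.5632; cost = 6.2822%.
Preferred: weight = 17.6/209.0044 = 0.0842; cost = 4.1512%.
Debentures: weight = 73.7/209.0044 = 0.3526; after-tax cost = 7.3% × (1 − 16.1%) = 6.1247%.
WACC = 0.5632 × 6.2822% + 0.0842 × 4.1512% + 0.3526 × 6.1247% = 6.0472%.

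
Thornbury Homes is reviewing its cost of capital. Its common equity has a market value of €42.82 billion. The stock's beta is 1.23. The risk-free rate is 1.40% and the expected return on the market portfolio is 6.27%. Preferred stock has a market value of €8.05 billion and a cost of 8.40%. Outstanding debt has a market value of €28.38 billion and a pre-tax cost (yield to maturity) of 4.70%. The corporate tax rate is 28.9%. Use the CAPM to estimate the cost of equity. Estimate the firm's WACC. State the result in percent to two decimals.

Market risk premium = 6.27% − 1.4% = 4.87%.
Cost of equity via CAPM: Re = 1.4% + 1.23 × 4.87% = 7.3901%.
Total capital V = 42.82 + 8.05 + 28.38 = 79.25.
Equity: weight = 42.82/79.25 = 0.5403; cost = 7.3901%.
Preferred: weight = 8.05/79.25 = 0.1016; cost = 8.4%.
Debt: weight = 28.38/79.25 = 0.3581; after-tax cost = 4.7% × (1 − 28.9%) = 3.3417%.
WACC = 0.5403 × 7.3901% + 0.1016 × 8.4000% + 0.3581 × 3.3417% = 6.0429%.

6.04%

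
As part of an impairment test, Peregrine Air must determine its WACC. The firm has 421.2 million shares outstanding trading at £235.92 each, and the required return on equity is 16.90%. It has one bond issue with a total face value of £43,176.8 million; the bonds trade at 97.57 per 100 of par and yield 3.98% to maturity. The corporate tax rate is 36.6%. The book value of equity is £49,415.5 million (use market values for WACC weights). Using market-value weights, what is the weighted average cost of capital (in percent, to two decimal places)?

Market value of equity E = 235.92 × 421.2m = 99369.504m. Market value of debt D = 43176.8m × 97.57/100 = 42127.60376m.
Total capital V = 99369.504 + 42127.60376 = 141497.10776.
Equity: weight = 99369.504/141497.10776 = 0.7023; cost = 16.9%.
Bonds outstanding: weight = 42127.60376/141497.10776 = 0.2977; after-tax cost = 3.98% × (1 − 36.6%) = 2.5233%.
WACC = 0.7023 × 16.9000% + 0.2977 × 2.5233% = 12.6197%.

12.62%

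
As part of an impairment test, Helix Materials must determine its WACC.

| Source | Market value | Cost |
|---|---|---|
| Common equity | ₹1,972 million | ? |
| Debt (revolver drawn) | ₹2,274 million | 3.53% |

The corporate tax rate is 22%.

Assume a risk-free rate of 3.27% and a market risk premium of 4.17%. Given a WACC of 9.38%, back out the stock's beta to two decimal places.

Total capital V = 1972 + 2274 = 4246.
Equity weight = 1972/4246 = 0.4644.
Revolver drawn weight = 2274/4246 = 0.5356.
Debt contribution = 0.5356 × 3.53% × (1 − 22%) = 1.4746%.
Required equity contribution = 9.38% − 1.4746% = 7.9054%  ⇒  Re = 17.0214%.
CAPM: 17.0214% = 3.27% + β × 4.17%  ⇒  β = 3.2977.

3.30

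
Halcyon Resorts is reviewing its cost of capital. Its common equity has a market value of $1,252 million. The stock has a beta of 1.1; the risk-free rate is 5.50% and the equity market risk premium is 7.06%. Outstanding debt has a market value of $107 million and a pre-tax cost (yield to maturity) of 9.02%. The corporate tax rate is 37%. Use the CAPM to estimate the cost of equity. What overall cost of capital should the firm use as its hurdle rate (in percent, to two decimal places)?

12.67%

Cost of equity via CAPM: Re = 5.5% + 1.1 × 7.06% = 13.2660%.
Total capital V = 1252 + 107 = 1359.
Equity: weight = 1252/1359 = 0.9213; cost = 13.266%.
Debt: weight = 107/1359 = 0.0787; after-tax cost = 9.02% × (1 − 37%) = 5.6826%.
WACC = 0.9213 × 13.2660% + 0.0787 × 5.6826% = 12.6689%.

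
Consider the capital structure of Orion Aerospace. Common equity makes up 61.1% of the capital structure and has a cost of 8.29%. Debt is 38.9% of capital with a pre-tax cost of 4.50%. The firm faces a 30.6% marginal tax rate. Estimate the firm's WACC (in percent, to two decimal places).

6.28%

After-tax cost of debt = 4.5% × (1 − 30.6%) = 3.1230%.
WACC = 0.611 × 8.2900% + 0.389 × 3.1230% = 6.2800%.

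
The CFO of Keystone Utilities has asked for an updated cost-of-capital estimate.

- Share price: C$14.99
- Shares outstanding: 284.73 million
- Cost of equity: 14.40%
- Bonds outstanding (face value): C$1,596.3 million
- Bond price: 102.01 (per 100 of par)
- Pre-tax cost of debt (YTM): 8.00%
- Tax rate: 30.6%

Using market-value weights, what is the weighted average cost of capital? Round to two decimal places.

11.96%

Market value of equity E = 14.99 × 284.73m = 4268.1027m. Market value of debt D = 1596.3m × 102.01/100 = 1628.38563m.
Total capital V = 4268.1027 + 1628.38563 = 5896.48833.
Equity: weight = 4268.1027/5896.48833 = 0.7238; cost = 14.4%.
Bonds outstanding: weight = 1628.38563/5896.48833 = 0.2762; after-tax cost = 8% × (1 − 30.6%) = 5.5520%.
WACC = 0.7238 × 14.4000% + 0.2762 × 5.5520% = 11.9565%.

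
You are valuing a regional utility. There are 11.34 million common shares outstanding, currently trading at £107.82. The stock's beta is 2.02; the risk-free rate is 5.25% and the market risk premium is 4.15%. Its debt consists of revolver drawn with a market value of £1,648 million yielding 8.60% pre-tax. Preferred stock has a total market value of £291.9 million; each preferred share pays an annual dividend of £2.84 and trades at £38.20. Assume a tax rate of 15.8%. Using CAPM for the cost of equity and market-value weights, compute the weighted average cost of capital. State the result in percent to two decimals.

Cost of equity via CAPM: Re = 5.25% + 2.02 × 4.15% = 13.6330%.
Cost of preferred: Rp = 2.84 / 38.2 = 7.4346%.
Market value of equity E = 107.82 × 11.34m = 1222.6788m.
Total capital V = 1222.6788 + 291.9 + 1648 = 3162.5788.
Equity: weight = 1222.6788/3162.5788 = 0.3866; cost = 13.633%.
Preferred: weight = 291.9/3162.5788 = 0.0923; cost = 7.4346%.
Revolver drawn: weight = 1648/3162.5788 = 0.5211; after-tax cost = 8.6% × (1 − 15.8%) = 7.2412%.
WACC = 0.3866 × 13.6330% + 0.0923 × 7.4346% + 0.5211 × 7.2412% = 9.7302%.

9.73%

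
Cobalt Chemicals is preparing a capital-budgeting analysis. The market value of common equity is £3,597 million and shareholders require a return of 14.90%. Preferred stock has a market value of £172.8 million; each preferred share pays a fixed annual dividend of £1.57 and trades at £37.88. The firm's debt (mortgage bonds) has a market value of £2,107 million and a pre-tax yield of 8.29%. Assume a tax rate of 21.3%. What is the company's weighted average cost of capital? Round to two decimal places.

Cost of preferred: Rp = 1.57 / 37.88 = 4.1447%.
Total capital V = 3597 + 172.8 + 2107 = 5876.8.
Equity: weight = 3597/5876.8 = 0.6121; cost = 14.9%.
Preferred: weight = 172.8/5876.8 = 0.0294; cost = 4.1447%.
Mortgage bonds: weight = 2107/5876.8 = 0.3585; after-tax cost = 8.29% × (1 − 21.3%) = 6.5242%.
WACC = 0.6121 × 14.9000% + 0.0294 × 4.1447% + 0.3585 × 6.5242% = 11.5808%.

11.58%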